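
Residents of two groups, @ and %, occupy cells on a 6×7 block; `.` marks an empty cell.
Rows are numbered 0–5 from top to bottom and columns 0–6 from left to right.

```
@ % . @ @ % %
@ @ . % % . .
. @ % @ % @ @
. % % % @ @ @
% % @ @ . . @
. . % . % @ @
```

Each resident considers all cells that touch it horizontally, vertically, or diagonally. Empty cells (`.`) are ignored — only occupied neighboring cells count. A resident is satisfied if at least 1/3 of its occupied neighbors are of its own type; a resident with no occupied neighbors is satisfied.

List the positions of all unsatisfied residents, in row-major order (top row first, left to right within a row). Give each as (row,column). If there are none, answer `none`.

(0,1), (0,4), (2,3), (4,2), (5,4)

Row 0: (0,0)@ 2/3 satisfied · (0,1)% 0/3 not · (0,3)@ 1/3 satisfied · (0,4)@ 1/4 not · (0,5)% 2/3 satisfied · (0,6)% 1/1 satisfied
Row 1: (1,0)@ 3/4 satisfied · (1,1)@ 3/5 satisfied · (1,3)% 3/6 satisfied · (1,4)% 3/7 satisfied
Row 2: (2,1)@ 2/5 satisfied · (2,2)% 4/7 satisfied · (2,3)@ 1/7 not · (2,4)% 3/7 satisfied · (2,5)@ 4/6 satisfied · (2,6)@ 3/3 satisfied
Row 3: (3,1)% 4/6 satisfied · (3,2)% 4/8 satisfied · (3,3)% 3/7 satisfied · (3,4)@ 4/6 satisfied · (3,5)@ 5/6 satisfied · (3,6)@ 4/4 satisfied
Row 4: (4,0)% 2/2 satisfied · (4,1)% 4/5 satisfied · (4,2)@ 1/6 not · (4,3)@ 2/6 satisfied · (4,6)@ 4/4 satisfied
Row 5: (5,2)% 1/3 satisfied · (5,4)% 0/2 not · (5,5)@ 2/3 satisfied · (5,6)@ 2/2 satisfied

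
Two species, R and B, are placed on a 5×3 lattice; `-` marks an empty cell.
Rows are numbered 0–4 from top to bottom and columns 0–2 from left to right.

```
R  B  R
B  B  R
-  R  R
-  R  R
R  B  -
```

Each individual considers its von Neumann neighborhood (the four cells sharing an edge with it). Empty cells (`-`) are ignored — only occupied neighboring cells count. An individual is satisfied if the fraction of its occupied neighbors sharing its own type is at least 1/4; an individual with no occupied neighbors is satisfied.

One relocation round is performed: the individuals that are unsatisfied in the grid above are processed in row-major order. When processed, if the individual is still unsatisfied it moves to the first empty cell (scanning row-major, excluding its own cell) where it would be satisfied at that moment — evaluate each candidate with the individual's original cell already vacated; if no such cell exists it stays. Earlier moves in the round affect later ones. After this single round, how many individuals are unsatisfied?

Initially unsatisfied (in order): (0,0), (4,0), (4,1).
  (0,0) → (2,0).
  (4,0) → (3,0).
  (4,1) → (0,0).
Resulting grid:
B B R
B B R
R R R
R R R
- - -
All satisfied now.

0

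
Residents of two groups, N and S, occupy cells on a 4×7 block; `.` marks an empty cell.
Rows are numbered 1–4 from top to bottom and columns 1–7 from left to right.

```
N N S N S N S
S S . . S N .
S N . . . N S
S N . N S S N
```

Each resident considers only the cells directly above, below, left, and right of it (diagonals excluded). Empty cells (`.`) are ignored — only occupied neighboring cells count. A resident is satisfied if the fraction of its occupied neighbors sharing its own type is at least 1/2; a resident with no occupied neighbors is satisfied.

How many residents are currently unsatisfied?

Row 1: (1,1)N 1/2 satisfied · (1,2)N 1/3 not · (1,3)S 0/2 not · (1,4)N 0/2 not · (1,5)S 1/3 not · (1,6)N 1/3 not · (1,7)S 0/1 not
Row 2: (2,1)S 2/3 satisfied · (2,2)S 1/3 not · (2,5)S 1/2 satisfied · (2,6)N 2/3 satisfied
Row 3: (3,1)S 2/3 satisfied · (3,2)N 1/3 not · (3,6)N 1/3 not · (3,7)S 0/2 not
Row 4: (4,1)S 1/2 satisfied · (4,2)N 1/2 satisfied · (4,4)N 0/1 not · (4,5)S 1/2 satisfied · (4,6)S 1/3 not · (4,7)N 0/2 not
Unsatisfied: (1,2), (1,3), (1,4), (1,5), (1,6), (1,7), (2,2), (3,2), (3,6), (3,7), (4,4), (4,6), (4,7) — 13 in total.

13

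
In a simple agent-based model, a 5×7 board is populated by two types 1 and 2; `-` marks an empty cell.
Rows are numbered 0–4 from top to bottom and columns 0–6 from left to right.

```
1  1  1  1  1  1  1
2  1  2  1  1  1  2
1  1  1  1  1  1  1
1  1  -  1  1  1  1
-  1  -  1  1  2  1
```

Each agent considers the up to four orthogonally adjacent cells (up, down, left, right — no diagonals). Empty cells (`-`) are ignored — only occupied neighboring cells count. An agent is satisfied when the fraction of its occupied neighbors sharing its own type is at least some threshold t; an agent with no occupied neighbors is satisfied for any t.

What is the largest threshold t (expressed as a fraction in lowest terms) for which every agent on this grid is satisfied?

Row 0: (0,0)1 1/2 · (0,1)1 3/3 · (0,2)1 2/3 · (0,3)1 3/3 · (0,4)1 3/3 · (0,5)1 3/3 · (0,6)1 1/2
Row 1: (1,0)2 0/3 · (1,1)1 2/4 · (1,2)2 0/4 · (1,3)1 3/4 · (1,4)1 4/4 · (1,5)1 3/4 · (1,6)2 0/3
Row 2: (2,0)1 2/3 · (2,1)1 4/4 · (2,2)1 2/3 · (2,3)1 4/4 · (2,4)1 4/4 · (2,5)1 4/4 · (2,6)1 2/3
Row 3: (3,0)1 2/2 · (3,1)1 3/3 · (3,3)1 3/3 · (3,4)1 4/4 · (3,5)1 3/4 · (3,6)1 3/3
Row 4: (4,1)1 1/1 · (4,3)1 2/2 · (4,4)1 2/3 · (4,5)2 0/3 · (4,6)1 1/2
The smallest same-type fraction is 0/3 at (1,0), which reduces to 0/1. Any threshold above that leaves this agent unsatisfied.

0/1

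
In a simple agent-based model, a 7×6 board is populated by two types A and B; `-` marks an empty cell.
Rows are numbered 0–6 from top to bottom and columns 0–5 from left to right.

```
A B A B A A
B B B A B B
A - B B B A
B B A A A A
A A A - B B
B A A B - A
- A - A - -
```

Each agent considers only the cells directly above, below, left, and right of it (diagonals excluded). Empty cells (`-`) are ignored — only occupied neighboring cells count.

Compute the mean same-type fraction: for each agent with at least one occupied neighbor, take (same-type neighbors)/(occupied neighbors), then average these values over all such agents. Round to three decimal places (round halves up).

0.405

(0,0)A 0/2
(0,1)B 1/3
(0,2)A 0/3
(0,3)B 0/3
(0,4)A 1/3
(0,5)A 1/2
(1,0)B 1/3
(1,1)B 3/3
(1,2)B 2/4
(1,3)A 0/4
(1,4)B 2/4
(1,5)B 1/3
(2,0)A 0/2
(2,2)B 2/3
(2,3)B 2/4
(2,4)B 2/4
(2,5)A 1/3
(3,0)B 1/3
(3,1)B 1/3
(3,2)A 2/4
(3,3)A 2/3
(3,4)A 2/4
(3,5)A 2/3
(4,0)A 1/3
(4,1)A 3/4
(4,2)A 3/3
(4,4)B 1/2
(4,5)B 1/3
(5,0)B 0/2
(5,1)A 3/4
(5,2)A 2/3
(5,3)B 0/2
(5,5)A 0/1
(6,1)A 1/1
(6,3)A 0/1
Sum over 35 agents: 0/2 + 1/3 + 0/3 + 0/3 + 1/3 + 1/2 + 1/3 + 3/3 + 2/4 + 0/4 + 2/4 + 1/3 + 0/2 + 2/3 + 2/4 + 2/4 + 1/3 + 1/3 + 1/3 + 2/4 + 2/3 + 2/4 + 2/3 + 1/3 + 3/4 + 3/3 + 1/2 + 1/3 + 0/2 + 3/4 + 2/3 + 0/2 + 0/1 + 1/1 + 0/1 = 85/6; mean = 85/6 ÷ 35 = 17/42 = 0.404761… → 0.405.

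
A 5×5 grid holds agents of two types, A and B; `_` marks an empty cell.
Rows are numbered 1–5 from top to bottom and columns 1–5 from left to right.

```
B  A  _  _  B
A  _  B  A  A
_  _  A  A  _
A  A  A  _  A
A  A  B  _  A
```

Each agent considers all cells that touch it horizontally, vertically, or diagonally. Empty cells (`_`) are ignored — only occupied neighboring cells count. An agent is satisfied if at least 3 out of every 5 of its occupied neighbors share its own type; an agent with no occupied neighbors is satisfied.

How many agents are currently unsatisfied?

6

(1,1)B 0/2 unhappy
(1,2)A 1/3 unhappy
(1,5)B 0/2 unhappy
(2,1)A 1/2 unhappy
(2,3)B 0/4 unhappy
(2,4)A 3/5 ok
(2,5)A 2/3 ok
(3,3)A 4/5 ok
(3,4)A 5/6 ok
(4,1)A 3/3 ok
(4,2)A 5/6 ok
(4,3)A 4/5 ok
(4,5)A 2/2 ok
(5,1)A 3/3 ok
(5,2)A 4/5 ok
(5,3)B 0/3 unhappy
(5,5)A 1/1 ok
Unsatisfied: (1,1), (1,2), (1,5), (2,1), (2,3), (5,3) — 6 in total.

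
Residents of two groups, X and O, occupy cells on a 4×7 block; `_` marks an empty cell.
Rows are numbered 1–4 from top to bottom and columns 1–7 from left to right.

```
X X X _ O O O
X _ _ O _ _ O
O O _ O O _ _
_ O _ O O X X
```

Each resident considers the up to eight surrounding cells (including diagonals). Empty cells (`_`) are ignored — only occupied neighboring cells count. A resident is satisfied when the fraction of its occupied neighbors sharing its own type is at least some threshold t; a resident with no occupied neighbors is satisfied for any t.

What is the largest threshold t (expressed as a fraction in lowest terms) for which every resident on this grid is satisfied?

(1,1)X 2/2
(1,2)X 3/3
(1,3)X 1/2
(1,5)O 2/2
(1,6)O 3/3
(1,7)O 2/2
(2,1)X 2/4
(2,4)O 3/4
(2,7)O 2/2
(3,1)O 2/3
(3,2)O 2/3
(3,4)O 4/4
(3,5)O 4/5
(4,2)O 2/2
(4,4)O 3/3
(4,5)O 3/4
(4,6)X 1/3
(4,7)X 1/1
The smallest same-type fraction is 1/3 at (4,6), which reduces to 1/3. Any threshold above that leaves this resident unsatisfied.

1/3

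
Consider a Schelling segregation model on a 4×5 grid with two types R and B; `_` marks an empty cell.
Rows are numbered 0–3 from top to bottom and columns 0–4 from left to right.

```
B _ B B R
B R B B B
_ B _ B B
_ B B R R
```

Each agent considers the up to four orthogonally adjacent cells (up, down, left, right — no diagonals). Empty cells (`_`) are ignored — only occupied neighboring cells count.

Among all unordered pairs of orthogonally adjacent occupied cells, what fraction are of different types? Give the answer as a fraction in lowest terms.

Scan each occupied cell's neighbors to the right and below so each pair is counted once.
Row 0: B(0,0)–B(1,0)= B(0,2)–B(0,3)= B(0,2)–B(1,2)= B(0,3)–R(0,4)≠ B(0,3)–B(1,3)= R(0,4)–B(1,4)≠  → 2/6 unlike.
Row 1: B(1,0)–R(1,1)≠ R(1,1)–B(1,2)≠ R(1,1)–B(2,1)≠ B(1,2)–B(1,3)= B(1,3)–B(1,4)= B(1,3)–B(2,3)= B(1,4)–B(2,4)=  → 3/7 unlike.
Row 2: B(2,1)–B(3,1)= B(2,3)–B(2,4)= B(2,3)–R(3,3)≠ B(2,4)–R(3,4)≠  → 2/4 unlike.
Row 3: B(3,1)–B(3,2)= B(3,2)–R(3,3)≠ R(3,3)–R(3,4)=  → 1/3 unlike.
Total adjacent occupied pairs: 20; unlike-type pairs: 8.
8/20 reduces to 2/5.

2/5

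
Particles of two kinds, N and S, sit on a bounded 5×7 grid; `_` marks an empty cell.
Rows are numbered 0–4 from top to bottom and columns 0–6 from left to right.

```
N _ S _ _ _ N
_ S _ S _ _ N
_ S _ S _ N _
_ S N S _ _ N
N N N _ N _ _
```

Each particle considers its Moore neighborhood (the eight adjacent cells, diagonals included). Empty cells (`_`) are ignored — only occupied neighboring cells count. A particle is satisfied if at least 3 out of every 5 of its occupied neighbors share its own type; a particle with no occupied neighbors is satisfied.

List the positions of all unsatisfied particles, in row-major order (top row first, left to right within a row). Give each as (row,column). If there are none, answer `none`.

(0,0)N 0/1 ✗
(0,2)S 2/2 ✓
(0,6)N 1/1 ✓
(1,1)S 2/3 ✓
(1,3)S 2/2 ✓
(1,6)N 2/2 ✓
(2,1)S 2/3 ✓
(2,3)S 2/3 ✓
(2,5)N 2/2 ✓
(3,1)S 1/5 ✗
(3,2)N 2/6 ✗
(3,3)S 1/4 ✗
(3,6)N 1/1 ✓
(4,0)N 1/2 ✗
(4,1)N 3/4 ✓
(4,2)N 2/4 ✗
(4,4)N 0/1 ✗

(0,0), (3,1), (3,2), (3,3), (4,0), (4,2), (4,4)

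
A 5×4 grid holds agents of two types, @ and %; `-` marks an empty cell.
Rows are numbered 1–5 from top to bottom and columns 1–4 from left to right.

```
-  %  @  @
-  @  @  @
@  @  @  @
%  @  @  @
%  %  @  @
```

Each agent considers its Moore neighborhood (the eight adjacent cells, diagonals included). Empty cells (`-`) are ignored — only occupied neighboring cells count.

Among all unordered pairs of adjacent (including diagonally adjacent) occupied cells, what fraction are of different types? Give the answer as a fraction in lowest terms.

5/24

Scan each occupied cell's neighbors to the right and below (and the two forward diagonals) so each pair is counted once.
From row 1: 3 unlike of 9 pairs (running 3/9).
From row 2: 0 unlike of 10 pairs (running 3/19).
From row 3: 2 unlike of 13 pairs (running 5/32).
From row 4: 4 unlike of 13 pairs (running 9/45).
From row 5: 1 unlike of 3 pairs (running 10/48).
Total adjacent occupied pairs: 48; unlike-type pairs: 10.
10/48 reduces to 5/24.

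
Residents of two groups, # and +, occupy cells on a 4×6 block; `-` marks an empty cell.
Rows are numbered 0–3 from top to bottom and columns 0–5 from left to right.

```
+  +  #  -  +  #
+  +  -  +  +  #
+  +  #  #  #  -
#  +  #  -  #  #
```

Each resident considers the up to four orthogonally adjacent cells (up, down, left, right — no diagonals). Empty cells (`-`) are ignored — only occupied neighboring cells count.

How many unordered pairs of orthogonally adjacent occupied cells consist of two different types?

9

Scan each occupied cell's neighbors to the right and below so each pair is counted once.
Row 0: +(0,0)–+(0,1)= +(0,0)–+(1,0)= +(0,1)–#(0,2)≠ +(0,1)–+(1,1)= +(0,4)–#(0,5)≠ +(0,4)–+(1,4)= #(0,5)–#(1,5)=  → 2/7 unlike.
Row 1: +(1,0)–+(1,1)= +(1,0)–+(2,0)= +(1,1)–+(2,1)= +(1,3)–+(1,4)= +(1,3)–#(2,3)≠ +(1,4)–#(1,5)≠ +(1,4)–#(2,4)≠  → 3/7 unlike.
Row 2: +(2,0)–+(2,1)= +(2,0)–#(3,0)≠ +(2,1)–#(2,2)≠ +(2,1)–+(3,1)= #(2,2)–#(2,3)= #(2,2)–#(3,2)= #(2,3)–#(2,4)= #(2,4)–#(3,4)=  → 2/8 unlike.
Row 3: #(3,0)–+(3,1)≠ +(3,1)–#(3,2)≠ #(3,4)–#(3,5)=  → 2/3 unlike.
Total adjacent occupied pairs: 25; unlike-type pairs: 9.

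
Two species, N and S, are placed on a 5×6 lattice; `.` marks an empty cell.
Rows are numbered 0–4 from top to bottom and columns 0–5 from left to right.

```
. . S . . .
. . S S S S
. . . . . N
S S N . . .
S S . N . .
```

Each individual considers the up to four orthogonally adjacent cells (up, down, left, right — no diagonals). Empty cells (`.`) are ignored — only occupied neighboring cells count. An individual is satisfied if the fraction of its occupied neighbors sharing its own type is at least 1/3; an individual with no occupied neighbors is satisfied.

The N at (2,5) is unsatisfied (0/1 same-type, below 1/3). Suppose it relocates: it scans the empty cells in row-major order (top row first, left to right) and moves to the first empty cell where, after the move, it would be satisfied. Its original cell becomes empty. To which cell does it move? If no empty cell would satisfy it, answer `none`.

Vacating (2,5). Empty cells in order:
  (0,0): 0/0 same-type → satisfied — stop here.

(0,0)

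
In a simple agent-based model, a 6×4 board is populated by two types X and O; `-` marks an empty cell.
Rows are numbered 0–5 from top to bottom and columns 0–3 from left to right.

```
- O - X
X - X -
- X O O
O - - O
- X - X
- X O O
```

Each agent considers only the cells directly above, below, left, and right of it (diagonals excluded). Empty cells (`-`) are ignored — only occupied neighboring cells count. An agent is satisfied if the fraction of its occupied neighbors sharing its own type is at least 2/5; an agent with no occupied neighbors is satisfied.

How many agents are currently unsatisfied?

4

(0,1)O 0/0 ok
(0,3)X 0/0 ok
(1,0)X 0/0 ok
(1,2)X 0/1 unhappy
(2,1)X 0/1 unhappy
(2,2)O 1/3 unhappy
(2,3)O 2/2 ok
(3,0)O 0/0 ok
(3,3)O 1/2 ok
(4,1)X 1/1 ok
(4,3)X 0/2 unhappy
(5,1)X 1/2 ok
(5,2)O 1/2 ok
(5,3)O 1/2 ok
Unsatisfied: (1,2), (2,1), (2,2), (4,3) — 4 in total.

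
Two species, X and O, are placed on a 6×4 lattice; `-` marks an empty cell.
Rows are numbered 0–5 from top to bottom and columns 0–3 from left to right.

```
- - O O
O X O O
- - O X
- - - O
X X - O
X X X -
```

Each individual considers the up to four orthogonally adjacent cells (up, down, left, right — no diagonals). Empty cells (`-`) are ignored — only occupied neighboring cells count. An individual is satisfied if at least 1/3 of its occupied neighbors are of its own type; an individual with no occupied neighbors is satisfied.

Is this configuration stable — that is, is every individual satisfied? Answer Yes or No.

(0,2)O 2/2 satisfied
(0,3)O 2/2 satisfied
(1,0)O 0/1 not
(1,1)X 0/2 not
(1,2)O 3/4 satisfied
(1,3)O 2/3 satisfied
(2,2)O 1/2 satisfied
(2,3)X 0/3 not
(3,3)O 1/2 satisfied
(4,0)X 2/2 satisfied
(4,1)X 2/2 satisfied
(4,3)O 1/1 satisfied
(5,0)X 2/2 satisfied
(5,1)X 3/3 satisfied
(5,2)X 1/1 satisfied
For instance (1,0) has only 0/1 same-type neighbors, below 1/3.

No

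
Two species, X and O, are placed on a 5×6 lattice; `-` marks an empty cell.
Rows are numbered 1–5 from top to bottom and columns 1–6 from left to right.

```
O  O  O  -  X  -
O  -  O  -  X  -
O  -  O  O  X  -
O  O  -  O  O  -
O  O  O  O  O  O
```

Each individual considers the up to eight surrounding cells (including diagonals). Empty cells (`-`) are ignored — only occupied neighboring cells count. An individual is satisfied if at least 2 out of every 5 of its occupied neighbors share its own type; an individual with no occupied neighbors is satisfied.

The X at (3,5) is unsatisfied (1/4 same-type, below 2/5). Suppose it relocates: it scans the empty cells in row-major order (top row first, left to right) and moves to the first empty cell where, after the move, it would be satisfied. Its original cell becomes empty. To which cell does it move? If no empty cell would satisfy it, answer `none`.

Vacating (3,5). Empty cells in order:
  (1,4): 2/4 same-type → satisfied — stop here.

(1,4)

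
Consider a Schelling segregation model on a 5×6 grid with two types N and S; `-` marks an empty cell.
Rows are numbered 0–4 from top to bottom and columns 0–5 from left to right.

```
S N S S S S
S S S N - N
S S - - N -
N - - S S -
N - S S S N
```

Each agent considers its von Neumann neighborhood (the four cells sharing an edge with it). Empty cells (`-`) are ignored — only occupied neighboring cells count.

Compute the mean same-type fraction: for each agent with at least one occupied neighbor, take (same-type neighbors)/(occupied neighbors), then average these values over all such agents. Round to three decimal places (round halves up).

0.602

(0,0)S 1/2
(0,1)N 0/3
(0,2)S 2/3
(0,3)S 2/3
(0,4)S 2/2
(0,5)S 1/2
(1,0)S 3/3
(1,1)S 3/4
(1,2)S 2/3
(1,3)N 0/2
(1,5)N 0/1
(2,0)S 2/3
(2,1)S 2/2
(2,4)N 0/1
(3,0)N 1/2
(3,3)S 2/2
(3,4)S 2/3
(4,0)N 1/1
(4,2)S 1/1
(4,3)S 3/3
(4,4)S 2/3
(4,5)N 0/1
Sum over 22 agents: 1/2 + 0/3 + 2/3 + 2/3 + 2/2 + 1/2 + 3/3 + 3/4 + 2/3 + 0/2 + 0/1 + 2/3 + 2/2 + 0/1 + 1/2 + 2/2 + 2/3 + 1/1 + 1/1 + 3/3 + 2/3 + 0/1 = 53/4; mean = 53/4 ÷ 22 = 53/88 = 0.602272… → 0.602.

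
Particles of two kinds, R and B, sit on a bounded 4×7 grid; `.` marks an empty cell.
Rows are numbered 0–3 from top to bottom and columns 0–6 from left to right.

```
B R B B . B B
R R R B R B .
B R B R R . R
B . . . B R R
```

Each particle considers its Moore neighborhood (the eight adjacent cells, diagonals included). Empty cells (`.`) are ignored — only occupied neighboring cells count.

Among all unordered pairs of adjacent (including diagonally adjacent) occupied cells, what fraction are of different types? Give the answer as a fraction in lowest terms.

9/17

Scan each occupied cell's neighbors to the right and below (and the two forward diagonals) so each pair is counted once.
Row 0: B(0,0)–R(0,1)≠ B(0,0)–R(1,0)≠ B(0,0)–R(1,1)≠ R(0,1)–B(0,2)≠ R(0,1)–R(1,1)= R(0,1)–R(1,2)= R(0,1)–R(1,0)= B(0,2)–B(0,3)= B(0,2)–R(1,2)≠ B(0,2)–B(1,3)= B(0,2)–R(1,1)≠ B(0,3)–B(1,3)= B(0,3)–R(1,4)≠ B(0,3)–R(1,2)≠ B(0,5)–B(0,6)= B(0,5)–B(1,5)= B(0,5)–R(1,4)≠ B(0,6)–B(1,5)=  → 9/18 unlike.
Row 1: R(1,0)–R(1,1)= R(1,0)–B(2,0)≠ R(1,0)–R(2,1)= R(1,1)–R(1,2)= R(1,1)–R(2,1)= R(1,1)–B(2,2)≠ R(1,1)–B(2,0)≠ R(1,2)–B(1,3)≠ R(1,2)–B(2,2)≠ R(1,2)–R(2,3)= R(1,2)–R(2,1)= B(1,3)–R(1,4)≠ B(1,3)–R(2,3)≠ B(1,3)–R(2,4)≠ B(1,3)–B(2,2)= R(1,4)–B(1,5)≠ R(1,4)–R(2,4)= R(1,4)–R(2,3)= B(1,5)–R(2,6)≠ B(1,5)–R(2,4)≠  → 11/20 unlike.
Row 2: B(2,0)–R(2,1)≠ B(2,0)–B(3,0)= R(2,1)–B(2,2)≠ R(2,1)–B(3,0)≠ B(2,2)–R(2,3)≠ R(2,3)–R(2,4)= R(2,3)–B(3,4)≠ R(2,4)–B(3,4)≠ R(2,4)–R(3,5)= R(2,6)–R(3,6)= R(2,6)–R(3,5)=  → 6/11 unlike.
Row 3: B(3,4)–R(3,5)≠ R(3,5)–R(3,6)=  → 1/2 unlike.
Total adjacent occupied pairs: 51; unlike-type pairs: 27.
27/51 reduces to 9/17.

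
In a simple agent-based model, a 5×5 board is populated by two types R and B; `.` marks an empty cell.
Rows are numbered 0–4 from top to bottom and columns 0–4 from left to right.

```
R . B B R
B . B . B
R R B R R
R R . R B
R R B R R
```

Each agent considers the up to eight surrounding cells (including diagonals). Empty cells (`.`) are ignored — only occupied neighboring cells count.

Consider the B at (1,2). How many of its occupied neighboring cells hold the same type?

Occupied neighbors of (1,2): (0,2)=B, (0,3)=B, (2,1)=R, (2,2)=B, (2,3)=R.
Same type (B): 3 of 5.

3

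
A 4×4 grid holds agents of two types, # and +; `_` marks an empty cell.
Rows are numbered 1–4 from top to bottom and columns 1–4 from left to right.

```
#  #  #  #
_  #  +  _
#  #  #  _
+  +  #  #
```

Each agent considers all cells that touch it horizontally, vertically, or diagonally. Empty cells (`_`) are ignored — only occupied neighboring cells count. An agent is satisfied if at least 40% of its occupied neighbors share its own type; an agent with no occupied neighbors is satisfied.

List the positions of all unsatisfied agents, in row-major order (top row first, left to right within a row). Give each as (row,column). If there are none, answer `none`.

(2,3), (4,1), (4,2)

Row 1: (1,1)# 2/2 ✓ · (1,2)# 3/4 ✓ · (1,3)# 3/4 ✓ · (1,4)# 1/2 ✓
Row 2: (2,2)# 6/7 ✓ · (2,3)+ 0/6 ✗
Row 3: (3,1)# 2/4 ✓ · (3,2)# 4/7 ✓ · (3,3)# 4/6 ✓
Row 4: (4,1)+ 1/3 ✗ · (4,2)+ 1/5 ✗ · (4,3)# 3/4 ✓ · (4,4)# 2/2 ✓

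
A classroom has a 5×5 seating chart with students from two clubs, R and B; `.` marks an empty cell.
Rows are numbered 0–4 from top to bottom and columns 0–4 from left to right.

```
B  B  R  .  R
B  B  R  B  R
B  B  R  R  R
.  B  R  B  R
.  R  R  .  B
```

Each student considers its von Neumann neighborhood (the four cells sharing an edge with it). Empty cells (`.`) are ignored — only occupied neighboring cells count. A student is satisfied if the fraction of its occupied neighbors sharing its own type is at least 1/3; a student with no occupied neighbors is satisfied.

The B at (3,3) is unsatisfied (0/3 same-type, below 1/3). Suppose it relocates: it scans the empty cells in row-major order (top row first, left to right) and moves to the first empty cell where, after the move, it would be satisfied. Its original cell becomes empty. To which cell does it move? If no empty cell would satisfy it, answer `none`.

(0,3)

Vacating (3,3). Empty cells in order:
  (0,3): 1/3 same-type → satisfied — stop here.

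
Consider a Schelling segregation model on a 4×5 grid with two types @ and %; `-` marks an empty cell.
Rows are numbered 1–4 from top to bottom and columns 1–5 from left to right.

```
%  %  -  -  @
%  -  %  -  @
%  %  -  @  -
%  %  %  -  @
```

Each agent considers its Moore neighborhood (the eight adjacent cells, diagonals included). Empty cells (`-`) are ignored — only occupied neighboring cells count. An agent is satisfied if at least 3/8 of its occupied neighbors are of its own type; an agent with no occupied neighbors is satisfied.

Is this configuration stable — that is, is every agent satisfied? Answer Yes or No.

Row 1: (1,1)% 2/2 ✓ · (1,2)% 3/3 ✓ · (1,5)@ 1/1 ✓
Row 2: (2,1)% 4/4 ✓ · (2,3)% 2/3 ✓ · (2,5)@ 2/2 ✓
Row 3: (3,1)% 4/4 ✓ · (3,2)% 6/6 ✓ · (3,4)@ 2/4 ✓
Row 4: (4,1)% 3/3 ✓ · (4,2)% 4/4 ✓ · (4,3)% 2/3 ✓ · (4,5)@ 1/1 ✓
All meet the threshold, so the configuration is stable.

Yes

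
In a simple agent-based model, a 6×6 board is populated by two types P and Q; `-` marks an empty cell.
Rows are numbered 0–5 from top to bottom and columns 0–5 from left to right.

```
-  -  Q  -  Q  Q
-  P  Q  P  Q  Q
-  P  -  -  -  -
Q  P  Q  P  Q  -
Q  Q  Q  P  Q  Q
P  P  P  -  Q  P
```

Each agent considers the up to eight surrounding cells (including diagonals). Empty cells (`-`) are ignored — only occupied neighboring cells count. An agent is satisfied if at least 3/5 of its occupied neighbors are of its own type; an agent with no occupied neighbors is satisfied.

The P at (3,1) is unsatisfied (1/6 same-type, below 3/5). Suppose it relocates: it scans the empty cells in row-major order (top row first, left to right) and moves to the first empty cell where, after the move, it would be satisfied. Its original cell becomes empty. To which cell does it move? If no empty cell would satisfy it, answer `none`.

(0,0)

Vacating (3,1). Empty cells in order:
  (0,0): 1/1 same-type → satisfied — stop here.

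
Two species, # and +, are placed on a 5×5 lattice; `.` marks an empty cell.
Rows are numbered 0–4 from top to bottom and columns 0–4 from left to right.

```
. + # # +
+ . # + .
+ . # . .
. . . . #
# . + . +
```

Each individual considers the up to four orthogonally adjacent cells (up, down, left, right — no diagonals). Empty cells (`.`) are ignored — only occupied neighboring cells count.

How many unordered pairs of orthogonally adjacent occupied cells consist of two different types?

5

Scan each occupied cell's neighbors to the right and below so each pair is counted once.
From row 0: 3 unlike of 5 pairs (running 3/5).
From row 1: 1 unlike of 3 pairs (running 4/8).
From row 3: 1 unlike of 1 pairs (running 5/9).
Total adjacent occupied pairs: 9; unlike-type pairs: 5.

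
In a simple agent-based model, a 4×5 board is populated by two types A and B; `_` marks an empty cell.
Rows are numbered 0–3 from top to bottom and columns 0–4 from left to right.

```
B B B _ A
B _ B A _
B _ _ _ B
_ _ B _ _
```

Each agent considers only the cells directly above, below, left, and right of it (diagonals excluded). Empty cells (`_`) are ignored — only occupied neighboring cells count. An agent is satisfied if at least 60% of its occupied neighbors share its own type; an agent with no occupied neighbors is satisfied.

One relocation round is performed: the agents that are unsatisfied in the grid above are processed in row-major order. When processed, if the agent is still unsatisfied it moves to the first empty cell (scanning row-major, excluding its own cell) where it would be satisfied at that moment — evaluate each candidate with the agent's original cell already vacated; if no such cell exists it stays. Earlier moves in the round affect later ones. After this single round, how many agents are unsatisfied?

0

Initially unsatisfied (in order): (1,2), (1,3).
  (1,2) → (1,1).
  (1,3): now satisfied by earlier moves; stays.
Resulting grid:
B B B _ A
B B _ A _
B _ _ _ B
_ _ B _ _
All satisfied now.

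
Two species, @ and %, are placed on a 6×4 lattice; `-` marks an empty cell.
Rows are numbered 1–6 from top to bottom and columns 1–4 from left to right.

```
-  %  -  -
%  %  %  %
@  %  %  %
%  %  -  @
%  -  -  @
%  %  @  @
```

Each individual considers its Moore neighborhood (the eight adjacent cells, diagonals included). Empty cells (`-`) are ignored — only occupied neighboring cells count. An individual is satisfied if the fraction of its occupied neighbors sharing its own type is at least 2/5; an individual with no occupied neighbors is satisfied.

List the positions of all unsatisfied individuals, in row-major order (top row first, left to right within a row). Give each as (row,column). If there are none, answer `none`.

Row 1: (1,2)% 3/3 satisfied
Row 2: (2,1)% 3/4 satisfied · (2,2)% 5/6 satisfied · (2,3)% 6/6 satisfied · (2,4)% 3/3 satisfied
Row 3: (3,1)@ 0/5 not · (3,2)% 6/7 satisfied · (3,3)% 6/7 satisfied · (3,4)% 3/4 satisfied
Row 4: (4,1)% 3/4 satisfied · (4,2)% 4/5 satisfied · (4,4)@ 1/3 not
Row 5: (5,1)% 4/4 satisfied · (5,4)@ 3/3 satisfied
Row 6: (6,1)% 2/2 satisfied · (6,2)% 2/3 satisfied · (6,3)@ 2/3 satisfied · (6,4)@ 2/2 satisfied

(3,1), (4,4)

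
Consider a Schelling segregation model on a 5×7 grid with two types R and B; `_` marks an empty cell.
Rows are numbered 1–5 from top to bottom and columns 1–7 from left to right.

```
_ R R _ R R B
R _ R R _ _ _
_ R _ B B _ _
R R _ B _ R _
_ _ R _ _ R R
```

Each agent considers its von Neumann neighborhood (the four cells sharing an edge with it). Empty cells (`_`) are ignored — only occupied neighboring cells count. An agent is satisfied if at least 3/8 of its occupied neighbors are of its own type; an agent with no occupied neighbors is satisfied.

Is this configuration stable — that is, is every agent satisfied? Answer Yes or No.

Row 1: (1,2)R 1/1 satisfied · (1,3)R 2/2 satisfied · (1,5)R 1/1 satisfied · (1,6)R 1/2 satisfied · (1,7)B 0/1 not
Row 2: (2,1)R 0/0 satisfied · (2,3)R 2/2 satisfied · (2,4)R 1/2 satisfied
Row 3: (3,2)R 1/1 satisfied · (3,4)B 2/3 satisfied · (3,5)B 1/1 satisfied
Row 4: (4,1)R 1/1 satisfied · (4,2)R 2/2 satisfied · (4,4)B 1/1 satisfied · (4,6)R 1/1 satisfied
Row 5: (5,3)R 0/0 satisfied · (5,6)R 2/2 satisfied · (5,7)R 1/1 satisfied
For instance (1,7) has only 0/1 same-type neighbors, below 3/8.

No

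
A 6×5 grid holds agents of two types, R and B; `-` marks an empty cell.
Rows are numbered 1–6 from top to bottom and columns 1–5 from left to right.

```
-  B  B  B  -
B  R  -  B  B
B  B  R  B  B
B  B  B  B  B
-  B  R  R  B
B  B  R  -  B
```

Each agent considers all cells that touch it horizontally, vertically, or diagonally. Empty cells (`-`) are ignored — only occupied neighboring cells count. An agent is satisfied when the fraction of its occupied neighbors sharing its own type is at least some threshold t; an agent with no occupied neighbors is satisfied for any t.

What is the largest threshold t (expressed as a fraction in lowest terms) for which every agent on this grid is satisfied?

1/7

Row 1: (1,2)B 2/3 · (1,3)B 3/4 · (1,4)B 3/3
Row 2: (2,1)B 3/4 · (2,2)R 1/6 · (2,4)B 5/6 · (2,5)B 4/4
Row 3: (3,1)B 4/5 · (3,2)B 5/7 · (3,3)R 1/7 · (3,4)B 6/7 · (3,5)B 5/5
Row 4: (4,1)B 4/4 · (4,2)B 5/7 · (4,3)B 5/8 · (4,4)B 5/8 · (4,5)B 4/5
Row 5: (5,2)B 5/7 · (5,3)R 2/7 · (5,4)R 2/7 · (5,5)B 3/4
Row 6: (6,1)B 2/2 · (6,2)B 2/4 · (6,3)R 2/4 · (6,5)B 1/2
The smallest same-type fraction is 1/7 at (3,3), which reduces to 1/7. Any threshold above that leaves this agent unsatisfied.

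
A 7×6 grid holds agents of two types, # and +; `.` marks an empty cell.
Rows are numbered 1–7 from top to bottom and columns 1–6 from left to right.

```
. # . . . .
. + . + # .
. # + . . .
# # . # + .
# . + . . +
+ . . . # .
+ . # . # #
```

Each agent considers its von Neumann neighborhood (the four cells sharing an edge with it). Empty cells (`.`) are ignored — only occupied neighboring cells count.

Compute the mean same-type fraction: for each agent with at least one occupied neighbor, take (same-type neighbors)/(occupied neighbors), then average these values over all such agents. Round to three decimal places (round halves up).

0.458

Row 1: (1,2)# 0/1
Row 2: (2,2)+ 0/2 · (2,4)+ 0/1 · (2,5)# 0/1
Row 3: (3,2)# 1/3 · (3,3)+ 0/1
Row 4: (4,1)# 2/2 · (4,2)# 2/2 · (4,4)# 0/1 · (4,5)+ 0/1
Row 5: (5,1)# 1/2 · (5,3)+ — no occupied neighbors · (5,6)+ — no occupied neighbors
Row 6: (6,1)+ 1/2 · (6,5)# 1/1
Row 7: (7,1)+ 1/1 · (7,3)# — no occupied neighbors · (7,5)# 2/2 · (7,6)# 1/1
Sum over 16 agents: 0/1 + 0/2 + 0/1 + 0/1 + 1/3 + 0/1 + 2/2 + 2/2 + 0/1 + 0/1 + 1/2 + 1/2 + 1/1 + 1/1 + 2/2 + 1/1 = 22/3; mean = 22/3 ÷ 16 = 11/24 = 0.458333… → 0.458.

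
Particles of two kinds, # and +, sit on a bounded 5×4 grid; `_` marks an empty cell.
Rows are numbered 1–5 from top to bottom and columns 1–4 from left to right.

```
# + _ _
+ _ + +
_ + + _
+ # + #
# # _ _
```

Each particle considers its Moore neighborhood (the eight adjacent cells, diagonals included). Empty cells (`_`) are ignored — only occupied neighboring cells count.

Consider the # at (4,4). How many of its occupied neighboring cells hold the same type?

0

Occupied neighbors of (4,4): (3,3)=+, (4,3)=+.
Same type (#): 0 of 2.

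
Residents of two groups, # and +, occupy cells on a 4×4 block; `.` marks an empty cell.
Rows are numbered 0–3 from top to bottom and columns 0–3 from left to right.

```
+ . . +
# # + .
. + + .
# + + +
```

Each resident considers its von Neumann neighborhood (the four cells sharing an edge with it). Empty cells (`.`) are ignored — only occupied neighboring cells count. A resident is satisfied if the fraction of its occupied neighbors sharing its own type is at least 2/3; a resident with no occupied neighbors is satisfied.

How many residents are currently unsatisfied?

Row 0: (0,0)+ 0/1 not · (0,3)+ 0/0 satisfied
Row 1: (1,0)# 1/2 not · (1,1)# 1/3 not · (1,2)+ 1/2 not
Row 2: (2,1)+ 2/3 satisfied · (2,2)+ 3/3 satisfied
Row 3: (3,0)# 0/1 not · (3,1)+ 2/3 satisfied · (3,2)+ 3/3 satisfied · (3,3)+ 1/1 satisfied
Unsatisfied: (0,0), (1,0), (1,1), (1,2), (3,0) — 5 in total.

5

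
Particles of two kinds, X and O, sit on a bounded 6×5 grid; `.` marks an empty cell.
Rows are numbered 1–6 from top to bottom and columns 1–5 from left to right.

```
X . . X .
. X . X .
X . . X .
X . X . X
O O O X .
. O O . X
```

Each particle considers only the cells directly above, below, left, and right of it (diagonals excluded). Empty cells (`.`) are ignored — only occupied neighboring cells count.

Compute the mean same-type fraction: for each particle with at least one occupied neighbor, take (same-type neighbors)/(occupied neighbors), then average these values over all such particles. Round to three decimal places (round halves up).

0.708

Row 1: (1,1)X — no occupied neighbors · (1,4)X 1/1
Row 2: (2,2)X — no occupied neighbors · (2,4)X 2/2
Row 3: (3,1)X 1/1 · (3,4)X 1/1
Row 4: (4,1)X 1/2 · (4,3)X 0/1 · (4,5)X — no occupied neighbors
Row 5: (5,1)O 1/2 · (5,2)O 3/3 · (5,3)O 2/4 · (5,4)X 0/1
Row 6: (6,2)O 2/2 · (6,3)O 2/2 · (6,5)X — no occupied neighbors
Sum over 12 particles: 1/1 + 2/2 + 1/1 + 1/1 + 1/2 + 0/1 + 1/2 + 3/3 + 2/4 + 0/1 + 2/2 + 2/2 = 17/2; mean = 17/2 ÷ 12 = 17/24 = 0.708333… → 0.708.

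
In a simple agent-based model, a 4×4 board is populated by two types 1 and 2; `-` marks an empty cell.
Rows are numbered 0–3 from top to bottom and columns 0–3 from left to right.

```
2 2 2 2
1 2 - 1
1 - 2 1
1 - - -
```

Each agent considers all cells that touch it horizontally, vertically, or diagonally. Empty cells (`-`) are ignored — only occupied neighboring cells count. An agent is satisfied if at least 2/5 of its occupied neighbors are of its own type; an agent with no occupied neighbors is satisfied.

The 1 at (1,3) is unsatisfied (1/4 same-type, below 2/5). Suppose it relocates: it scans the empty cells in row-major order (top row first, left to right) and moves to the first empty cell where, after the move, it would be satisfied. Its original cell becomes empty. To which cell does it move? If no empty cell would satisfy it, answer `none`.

Vacating (1,3). Empty cells in order:
  (1,2): 1/6 same-type → still unsatisfied.
  (2,1): 3/5 same-type → satisfied — stop here.

(2,1)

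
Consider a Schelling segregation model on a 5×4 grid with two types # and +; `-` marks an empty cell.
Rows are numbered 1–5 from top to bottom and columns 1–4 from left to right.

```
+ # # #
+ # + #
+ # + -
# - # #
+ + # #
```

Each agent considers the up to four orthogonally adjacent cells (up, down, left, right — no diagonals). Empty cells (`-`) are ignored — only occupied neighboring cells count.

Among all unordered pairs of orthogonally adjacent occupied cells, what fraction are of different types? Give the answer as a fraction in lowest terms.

Scan each occupied cell's neighbors to the right and below so each pair is counted once.
From row 1: 2 unlike of 7 pairs (running 2/7).
From row 2: 3 unlike of 6 pairs (running 5/13).
From row 3: 4 unlike of 4 pairs (running 9/17).
From row 4: 1 unlike of 4 pairs (running 10/21).
From row 5: 1 unlike of 3 pairs (running 11/24).
Total adjacent occupied pairs: 24; unlike-type pairs: 11.
11/24 is already in lowest terms.

11/24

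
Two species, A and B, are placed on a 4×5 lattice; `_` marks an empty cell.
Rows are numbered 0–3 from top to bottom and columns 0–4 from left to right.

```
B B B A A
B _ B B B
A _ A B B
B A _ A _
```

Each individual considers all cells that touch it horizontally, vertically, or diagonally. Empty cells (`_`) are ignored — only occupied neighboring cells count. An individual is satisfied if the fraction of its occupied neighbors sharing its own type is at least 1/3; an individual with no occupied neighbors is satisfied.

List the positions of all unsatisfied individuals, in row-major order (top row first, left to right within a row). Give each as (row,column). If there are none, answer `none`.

(0,3), (3,0)

Row 0: (0,0)B 2/2 ✓ · (0,1)B 4/4 ✓ · (0,2)B 3/4 ✓ · (0,3)A 1/5 ✗ · (0,4)A 1/3 ✓
Row 1: (1,0)B 2/3 ✓ · (1,2)B 4/6 ✓ · (1,3)B 5/8 ✓ · (1,4)B 3/5 ✓
Row 2: (2,0)A 1/3 ✓ · (2,2)A 2/5 ✓ · (2,3)B 4/6 ✓ · (2,4)B 3/4 ✓
Row 3: (3,0)B 0/2 ✗ · (3,1)A 2/3 ✓ · (3,3)A 1/3 ✓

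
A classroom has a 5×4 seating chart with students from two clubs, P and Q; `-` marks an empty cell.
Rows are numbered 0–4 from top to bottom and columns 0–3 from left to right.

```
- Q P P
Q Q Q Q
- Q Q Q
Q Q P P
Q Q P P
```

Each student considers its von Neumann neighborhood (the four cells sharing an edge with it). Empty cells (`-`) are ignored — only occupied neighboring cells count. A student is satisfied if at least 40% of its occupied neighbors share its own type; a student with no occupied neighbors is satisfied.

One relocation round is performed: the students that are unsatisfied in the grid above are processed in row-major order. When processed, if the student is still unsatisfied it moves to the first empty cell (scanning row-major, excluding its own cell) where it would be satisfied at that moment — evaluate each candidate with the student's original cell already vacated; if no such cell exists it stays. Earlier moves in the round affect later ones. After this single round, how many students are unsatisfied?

1

Initially unsatisfied (in order): (0,2).
  (0,2): no empty cell satisfies it; stays.
Resulting grid:
- Q P P
Q Q Q Q
- Q Q Q
Q Q P P
Q Q P P
Unsatisfied now: (0,2).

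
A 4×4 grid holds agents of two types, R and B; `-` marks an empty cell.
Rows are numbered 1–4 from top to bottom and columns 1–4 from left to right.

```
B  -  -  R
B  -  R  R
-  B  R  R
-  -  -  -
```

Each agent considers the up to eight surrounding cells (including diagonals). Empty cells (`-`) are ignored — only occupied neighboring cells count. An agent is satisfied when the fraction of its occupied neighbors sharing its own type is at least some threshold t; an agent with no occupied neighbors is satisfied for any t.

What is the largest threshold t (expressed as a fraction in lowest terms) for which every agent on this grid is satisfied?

(1,1)B 1/1
(1,4)R 2/2
(2,1)B 2/2
(2,3)R 4/5
(2,4)R 4/4
(3,2)B 1/3
(3,3)R 3/4
(3,4)R 3/3
The smallest same-type fraction is 1/3 at (3,2), which reduces to 1/3. Any threshold above that leaves this agent unsatisfied.

1/3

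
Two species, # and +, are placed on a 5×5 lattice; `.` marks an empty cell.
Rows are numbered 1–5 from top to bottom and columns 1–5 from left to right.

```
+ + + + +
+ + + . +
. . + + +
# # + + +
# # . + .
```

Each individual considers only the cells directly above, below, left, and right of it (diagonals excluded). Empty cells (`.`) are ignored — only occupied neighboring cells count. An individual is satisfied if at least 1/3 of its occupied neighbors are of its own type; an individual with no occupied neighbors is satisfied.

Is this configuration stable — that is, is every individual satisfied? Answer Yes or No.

Yes

(1,1)+ 2/2 ok
(1,2)+ 3/3 ok
(1,3)+ 3/3 ok
(1,4)+ 2/2 ok
(1,5)+ 2/2 ok
(2,1)+ 2/2 ok
(2,2)+ 3/3 ok
(2,3)+ 3/3 ok
(2,5)+ 2/2 ok
(3,3)+ 3/3 ok
(3,4)+ 3/3 ok
(3,5)+ 3/3 ok
(4,1)# 2/2 ok
(4,2)# 2/3 ok
(4,3)+ 2/3 ok
(4,4)+ 4/4 ok
(4,5)+ 2/2 ok
(5,1)# 2/2 ok
(5,2)# 2/2 ok
(5,4)+ 1/1 ok
All meet the threshold, so the configuration is stable.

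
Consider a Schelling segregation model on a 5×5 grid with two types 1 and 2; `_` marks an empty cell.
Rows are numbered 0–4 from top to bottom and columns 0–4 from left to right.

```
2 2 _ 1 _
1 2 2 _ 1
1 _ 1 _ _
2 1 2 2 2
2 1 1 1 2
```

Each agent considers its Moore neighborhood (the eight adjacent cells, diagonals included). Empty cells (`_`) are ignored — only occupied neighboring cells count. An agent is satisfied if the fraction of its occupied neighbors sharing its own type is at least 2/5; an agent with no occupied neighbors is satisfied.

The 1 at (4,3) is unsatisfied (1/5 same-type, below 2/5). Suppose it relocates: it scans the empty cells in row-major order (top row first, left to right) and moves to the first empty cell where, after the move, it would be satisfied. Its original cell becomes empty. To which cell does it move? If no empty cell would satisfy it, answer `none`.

(0,4)

Vacating (4,3). Empty cells in order:
  (0,2): 1/4 same-type → still unsatisfied.
  (0,4): 2/2 same-type → satisfied — stop here.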